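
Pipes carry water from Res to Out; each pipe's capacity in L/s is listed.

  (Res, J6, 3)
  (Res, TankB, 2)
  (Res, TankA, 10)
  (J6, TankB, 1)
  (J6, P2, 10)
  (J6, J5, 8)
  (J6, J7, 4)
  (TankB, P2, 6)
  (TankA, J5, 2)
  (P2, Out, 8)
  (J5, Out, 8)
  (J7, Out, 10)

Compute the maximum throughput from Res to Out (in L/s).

Augment Res→J6→P2→Out: bottleneck 3, flow now 3.
Augment Res→TankB→P2→Out: bottleneck 2, flow now 5.
Augment Res→TankA→J5→Out: bottleneck 2, flow now 7.
No augmenting path remains; maximum flow = 7.
In the residual graph, reachable from Res: {Res, TankA}.
Min-cut edges: Res→J6 (3), Res→TankB (2), TankA→J5 (2); capacity 3 + 2 + 2 = 7.
This cut is saturated, so no flow can exceed 7.

7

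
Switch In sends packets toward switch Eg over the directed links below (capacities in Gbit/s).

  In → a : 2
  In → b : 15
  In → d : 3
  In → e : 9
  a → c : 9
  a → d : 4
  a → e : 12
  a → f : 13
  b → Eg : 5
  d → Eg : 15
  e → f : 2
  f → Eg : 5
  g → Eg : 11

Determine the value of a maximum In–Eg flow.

Augment In→b→Eg: bottleneck 5, flow now 5.
Augment In→d→Eg: bottleneck 3, flow now 8.
Augment In→a→d→Eg: bottleneck 2, flow now 10.
Augment In→e→f→Eg: bottleneck 2, flow now 12.
No augmenting path remains; maximum flow = 12.
In the residual graph, reachable from In: {In, b, e}.
Min-cut edges: In→a (2), In→d (3), b→Eg (5), e→f (2); capacity 2 + 3 + 5 + 2 = 12.
This cut is saturated, so no flow can exceed 12.

12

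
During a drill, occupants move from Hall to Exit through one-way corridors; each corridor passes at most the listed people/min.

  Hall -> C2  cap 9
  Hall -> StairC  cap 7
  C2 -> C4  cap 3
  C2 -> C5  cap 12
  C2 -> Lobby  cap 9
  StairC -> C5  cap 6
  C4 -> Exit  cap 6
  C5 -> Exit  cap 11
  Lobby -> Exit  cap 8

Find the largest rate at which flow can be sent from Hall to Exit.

Augment Hall→C2→C4→Exit: bottleneck 3, flow now 3.
Augment Hall→C2→C5→Exit: bottleneck 6, flow now 9.
Augment Hall→StairC→C5→Exit: bottleneck 5, flow now 14.
Augment Hall→StairC→C5→C2→Lobby→Exit: bottleneck 1, flow now 15. (uses reverse residual edge)
No augmenting path remains; maximum flow = 15.
In the residual graph, reachable from Hall: {Hall, StairC}.
Min-cut edges: Hall→C2 (9), StairC→C5 (6); capacity 9 + 6 = 15.
This cut is saturated, so no flow can exceed 15.

15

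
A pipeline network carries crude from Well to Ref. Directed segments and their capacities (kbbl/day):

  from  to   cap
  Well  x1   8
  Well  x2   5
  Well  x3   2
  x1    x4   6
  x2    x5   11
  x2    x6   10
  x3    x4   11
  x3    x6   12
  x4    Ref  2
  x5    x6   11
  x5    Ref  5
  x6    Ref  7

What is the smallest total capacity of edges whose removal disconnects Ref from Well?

Augment Well→x1→x4→Ref: bottleneck 2, flow now 2.
Augment Well→x2→x5→Ref: bottleneck 5, flow now 7.
Augment Well→x3→x6→Ref: bottleneck 2, flow now 9.
No augmenting path remains; maximum flow = 9.
By max-flow min-cut, the minimum cut capacity equals the max flow.
In the residual graph, reachable from Well: {Well, x1, x4}.
Min-cut edges: Well→x2 (5), Well→x3 (2), x4→Ref (2); capacity 5 + 2 + 2 = 9.

9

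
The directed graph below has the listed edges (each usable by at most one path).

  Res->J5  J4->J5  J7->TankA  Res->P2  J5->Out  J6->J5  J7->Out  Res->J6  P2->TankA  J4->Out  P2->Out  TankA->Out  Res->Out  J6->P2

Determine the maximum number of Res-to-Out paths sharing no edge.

4

Assign every edge capacity 1; by Menger, the answer equals the max flow.
Path Res→Out (+1); total 1.
Path Res→P2→Out (+1); total 2.
Path Res→J5→Out (+1); total 3.
Path Res→J6→P2→TankA→Out (+1); total 4.
No residual Res→Out path; max flow = 4.
Certifying cut of size 4: {Res→J5, Res→J6, Res→Out, Res→P2}.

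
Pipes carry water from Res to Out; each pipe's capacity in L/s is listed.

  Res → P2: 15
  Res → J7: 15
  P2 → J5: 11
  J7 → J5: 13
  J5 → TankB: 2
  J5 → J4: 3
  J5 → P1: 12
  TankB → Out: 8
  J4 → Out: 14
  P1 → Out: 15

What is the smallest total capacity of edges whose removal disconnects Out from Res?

17

Augment Res→P2→J5→TankB→Out: bottleneck 2, flow now 2.
Augment Res→P2→J5→J4→Out: bottleneck 3, flow now 5.
Augment Res→P2→J5→P1→Out: bottleneck 6, flow now 11.
Augment Res→J7→J5→P1→Out: bottleneck 6, flow now 17.
No augmenting path remains; maximum flow = 17.
By max-flow min-cut, the minimum cut capacity equals the max flow.
In the residual graph, reachable from Res: {Res, P2, J7, J5}.
Min-cut edges: J5→TankB (2), J5→J4 (3), J5→P1 (12); capacity 2 + 3 + 12 = 17.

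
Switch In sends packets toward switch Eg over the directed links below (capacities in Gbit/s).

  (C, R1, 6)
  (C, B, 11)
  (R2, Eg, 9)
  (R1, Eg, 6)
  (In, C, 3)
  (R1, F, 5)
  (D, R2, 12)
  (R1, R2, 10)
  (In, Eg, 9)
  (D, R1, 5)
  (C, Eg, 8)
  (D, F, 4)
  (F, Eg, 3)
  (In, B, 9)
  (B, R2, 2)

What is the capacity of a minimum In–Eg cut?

14

Augment In→Eg: bottleneck 9, flow now 9.
Augment In→C→Eg: bottleneck 3, flow now 12.
Augment In→B→R2→Eg: bottleneck 2, flow now 14.
No augmenting path remains; maximum flow = 14.
By max-flow min-cut, the minimum cut capacity equals the max flow.
In the residual graph, reachable from In: {In, B}.
Min-cut edges: In→C (3), In→Eg (9), B→R2 (2); capacity 3 + 9 + 2 = 14.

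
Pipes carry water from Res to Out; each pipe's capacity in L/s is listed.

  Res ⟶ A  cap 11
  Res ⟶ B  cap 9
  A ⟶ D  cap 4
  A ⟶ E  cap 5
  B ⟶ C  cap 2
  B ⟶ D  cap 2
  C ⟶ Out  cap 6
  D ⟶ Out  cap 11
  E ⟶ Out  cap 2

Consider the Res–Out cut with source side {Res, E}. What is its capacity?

Edges leaving {Res, E}: Res→A (11), Res→B (9), E→Out (2).
Cut capacity = 11 + 9 + 2 = 22.

22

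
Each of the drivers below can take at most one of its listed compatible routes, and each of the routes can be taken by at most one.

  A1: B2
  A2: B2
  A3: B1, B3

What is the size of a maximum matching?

2

Unit-capacity flow: source→left, listed edges, right→sink; max matching = max flow.
Augmenting path A1→B2 (+1); matched 1.
Augmenting path A3→B1 (+1); matched 2.
No augmenting path remains; maximum matching = 2.
König certificate: {A3, B2} is a vertex cover of size 2 (every listed pair touches it), so no matching can be larger.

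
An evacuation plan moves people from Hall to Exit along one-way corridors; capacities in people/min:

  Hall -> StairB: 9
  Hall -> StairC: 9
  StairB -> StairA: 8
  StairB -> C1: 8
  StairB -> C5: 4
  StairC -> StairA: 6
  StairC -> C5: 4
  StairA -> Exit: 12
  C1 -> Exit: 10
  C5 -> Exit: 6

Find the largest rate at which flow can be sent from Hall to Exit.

18

Augment Hall→StairB→StairA→Exit: bottleneck 8, flow now 8.
Augment Hall→StairB→C1→Exit: bottleneck 1, flow now 9.
Augment Hall→StairC→StairA→Exit: bottleneck 4, flow now 13.
Augment Hall→StairC→C5→Exit: bottleneck 4, flow now 17.
Augment Hall→StairC→StairA→StairB→C1→Exit: bottleneck 1, flow now 18. (uses reverse residual edge)
No augmenting path remains; maximum flow = 18.
In the residual graph, reachable from Hall: {Hall}.
Min-cut edges: Hall→StairB (9), Hall→StairC (9); capacity 9 + 9 = 18.
This cut is saturated, so no flow can exceed 18.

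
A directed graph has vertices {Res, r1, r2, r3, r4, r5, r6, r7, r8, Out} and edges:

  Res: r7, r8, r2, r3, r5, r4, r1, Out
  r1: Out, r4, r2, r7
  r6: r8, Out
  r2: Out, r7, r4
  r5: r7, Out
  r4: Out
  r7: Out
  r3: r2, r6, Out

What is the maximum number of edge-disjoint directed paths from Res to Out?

7

Assign every edge capacity 1; by Menger, the answer equals the max flow.
Path Res→Out (+1); total 1.
Path Res→r1→Out (+1); total 2.
Path Res→r2→Out (+1); total 3.
Path Res→r3→Out (+1); total 4.
Path Res→r4→Out (+1); total 5.
Path Res→r5→Out (+1); total 6.
Path Res→r7→Out (+1); total 7.
No residual Res→Out path; max flow = 7.
Certifying cut of size 7: {Res→Out, Res→r1, Res→r2, Res→r3, Res→r4, Res→r5, Res→r7}.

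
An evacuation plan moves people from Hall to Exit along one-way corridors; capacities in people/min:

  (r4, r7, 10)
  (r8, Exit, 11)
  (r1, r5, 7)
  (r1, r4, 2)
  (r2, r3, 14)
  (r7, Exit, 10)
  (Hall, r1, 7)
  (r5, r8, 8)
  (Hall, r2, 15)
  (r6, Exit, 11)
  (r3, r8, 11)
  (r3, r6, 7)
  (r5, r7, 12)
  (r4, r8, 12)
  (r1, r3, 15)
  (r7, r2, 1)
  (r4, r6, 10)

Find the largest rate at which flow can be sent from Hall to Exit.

21

Augment Hall→r1→r3→r6→Exit: bottleneck 7, flow now 7.
Augment Hall→r2→r3→r8→Exit: bottleneck 11, flow now 18.
Augment Hall→r2→r3→r1→r4→r6→Exit: bottleneck 2, flow now 20. (uses reverse residual edge)
Augment Hall→r2→r3→r1→r5→r7→Exit: bottleneck 1, flow now 21. (uses reverse residual edge)
No augmenting path remains; maximum flow = 21.
In the residual graph, reachable from Hall: {Hall, r2}.
Min-cut edges: Hall→r1 (7), r2→r3 (14); capacity 7 + 14 = 21.
This cut is saturated, so no flow can exceed 21.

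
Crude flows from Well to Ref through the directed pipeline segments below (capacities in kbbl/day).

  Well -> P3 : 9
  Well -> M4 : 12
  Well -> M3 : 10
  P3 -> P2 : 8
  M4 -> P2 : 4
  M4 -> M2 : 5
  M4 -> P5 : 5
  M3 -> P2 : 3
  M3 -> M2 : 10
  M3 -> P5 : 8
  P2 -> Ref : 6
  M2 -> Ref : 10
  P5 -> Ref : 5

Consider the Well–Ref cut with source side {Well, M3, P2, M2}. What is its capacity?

45

Edges leaving {Well, M3, P2, M2}: Well→P3 (9), Well→M4 (12), M3→P5 (8), P2→Ref (6), M2→Ref (10).
Cut capacity = 9 + 12 + 8 + 6 + 10 = 45.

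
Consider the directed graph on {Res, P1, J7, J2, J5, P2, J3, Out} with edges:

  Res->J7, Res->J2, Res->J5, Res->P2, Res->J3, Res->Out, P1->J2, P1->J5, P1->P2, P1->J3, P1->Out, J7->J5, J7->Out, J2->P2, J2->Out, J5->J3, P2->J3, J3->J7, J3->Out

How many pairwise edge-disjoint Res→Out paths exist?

4

Assign every edge capacity 1; by Menger, the answer equals the max flow.
Path Res→Out (+1); total 1.
Path Res→J7→Out (+1); total 2.
Path Res→J2→Out (+1); total 3.
Path Res→J3→Out (+1); total 4.
No residual Res→Out path; max flow = 4.
Certifying cut of size 4: {J3→Out, J7→Out, Res→J2, Res→Out}.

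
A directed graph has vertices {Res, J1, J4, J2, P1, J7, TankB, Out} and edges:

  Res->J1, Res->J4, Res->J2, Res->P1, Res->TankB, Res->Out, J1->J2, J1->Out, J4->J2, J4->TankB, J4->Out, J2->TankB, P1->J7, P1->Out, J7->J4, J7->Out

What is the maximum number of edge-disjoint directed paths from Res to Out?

Assign every edge capacity 1; by Menger, the answer equals the max flow.
Path Res→Out (+1); total 1.
Path Res→J1→Out (+1); total 2.
Path Res→J4→Out (+1); total 3.
Path Res→P1→Out (+1); total 4.
No residual Res→Out path; max flow = 4.
Certifying cut of size 4: {Res→J1, Res→J4, Res→Out, Res→P1}.

4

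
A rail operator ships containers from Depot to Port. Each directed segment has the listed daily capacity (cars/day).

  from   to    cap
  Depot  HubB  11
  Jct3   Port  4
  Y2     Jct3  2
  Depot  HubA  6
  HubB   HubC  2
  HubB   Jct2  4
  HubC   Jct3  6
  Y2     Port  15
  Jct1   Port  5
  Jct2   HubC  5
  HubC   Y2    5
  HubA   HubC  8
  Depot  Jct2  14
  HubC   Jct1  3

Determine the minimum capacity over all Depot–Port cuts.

12

Augment Depot→HubB→HubC→Y2→Port: bottleneck 2, flow now 2.
Augment Depot→Jct2→HubC→Y2→Port: bottleneck 3, flow now 5.
Augment Depot→Jct2→HubC→Jct1→Port: bottleneck 2, flow now 7.
Augment Depot→HubA→HubC→Jct1→Port: bottleneck 1, flow now 8.
Augment Depot→HubA→HubC→Jct3→Port: bottleneck 4, flow now 12.
No augmenting path remains; maximum flow = 12.
By max-flow min-cut, the minimum cut capacity equals the max flow.
In the residual graph, reachable from Depot: {Depot, HubB, Jct2, HubA, HubC, Jct3}.
Min-cut edges: HubC→Y2 (5), HubC→Jct1 (3), Jct3→Port (4); capacity 5 + 3 + 4 = 12.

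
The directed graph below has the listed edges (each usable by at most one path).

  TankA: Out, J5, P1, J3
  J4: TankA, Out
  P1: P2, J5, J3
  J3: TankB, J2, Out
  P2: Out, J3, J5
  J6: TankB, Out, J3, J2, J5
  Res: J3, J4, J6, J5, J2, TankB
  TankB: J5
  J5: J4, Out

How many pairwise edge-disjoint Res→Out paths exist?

Assign every edge capacity 1; by Menger, the answer equals the max flow.
Path Res→J6→Out (+1); total 1.
Path Res→J4→Out (+1); total 2.
Path Res→J3→Out (+1); total 3.
Path Res→J5→Out (+1); total 4.
Path Res→TankB→J5→J4→TankA→Out (+1); total 5.
No residual Res→Out path; max flow = 5.
Certifying cut of size 5: {Res→J3, Res→J4, Res→J5, Res→J6, Res→TankB}.

5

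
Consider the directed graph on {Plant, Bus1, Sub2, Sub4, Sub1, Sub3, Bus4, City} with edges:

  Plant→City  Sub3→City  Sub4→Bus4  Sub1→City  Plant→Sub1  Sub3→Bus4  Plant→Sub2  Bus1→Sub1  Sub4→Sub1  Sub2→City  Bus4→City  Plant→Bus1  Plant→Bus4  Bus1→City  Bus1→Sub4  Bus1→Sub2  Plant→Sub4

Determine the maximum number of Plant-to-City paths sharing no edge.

Assign every edge capacity 1; by Menger, the answer equals the max flow.
Path Plant→City (+1); total 1.
Path Plant→Bus1→City (+1); total 2.
Path Plant→Sub2→City (+1); total 3.
Path Plant→Sub1→City (+1); total 4.
Path Plant→Bus4→City (+1); total 5.
No residual Plant→City path; max flow = 5.
Certifying cut of size 5: {Bus4→City, Plant→Bus1, Plant→City, Plant→Sub2, Sub1→City}.

5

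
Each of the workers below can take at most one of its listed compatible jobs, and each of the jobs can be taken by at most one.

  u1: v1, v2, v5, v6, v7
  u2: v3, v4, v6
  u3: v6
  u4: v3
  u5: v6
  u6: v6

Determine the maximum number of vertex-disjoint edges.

4

Unit-capacity flow: source→left, listed edges, right→sink; max matching = max flow.
Augmenting path u1→v1 (+1); matched 1.
Augmenting path u2→v3 (+1); matched 2.
Augmenting path u3→v6 (+1); matched 3.
Augmenting path u4→v3→u2→v4 (+1); matched 4.
No augmenting path remains; maximum matching = 4.
König certificate: {u1, u2, u4, v6} is a vertex cover of size 4 (every listed pair touches it), so no matching can be larger.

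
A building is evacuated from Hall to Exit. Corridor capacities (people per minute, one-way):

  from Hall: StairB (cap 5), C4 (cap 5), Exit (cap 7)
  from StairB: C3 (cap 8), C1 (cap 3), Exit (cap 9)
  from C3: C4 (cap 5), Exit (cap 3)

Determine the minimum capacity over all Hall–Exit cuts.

12

Augment Hall→Exit: bottleneck 7, flow now 7.
Augment Hall→StairB→Exit: bottleneck 5, flow now 12.
No augmenting path remains; maximum flow = 12.
By max-flow min-cut, the minimum cut capacity equals the max flow.
In the residual graph, reachable from Hall: {Hall, C4}.
Min-cut edges: Hall→StairB (5), Hall→Exit (7); capacity 5 + 7 = 12.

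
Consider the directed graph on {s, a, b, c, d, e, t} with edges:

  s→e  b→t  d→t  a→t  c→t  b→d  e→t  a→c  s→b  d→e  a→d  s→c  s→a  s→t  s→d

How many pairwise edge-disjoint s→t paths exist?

Assign every edge capacity 1; by Menger, the answer equals the max flow.
Path s→t (+1); total 1.
Path s→a→t (+1); total 2.
Path s→b→t (+1); total 3.
Path s→c→t (+1); total 4.
Path s→d→t (+1); total 5.
Path s→e→t (+1); total 6.
No residual s→t path; max flow = 6.
Certifying cut of size 6: {s→a, s→b, s→c, s→d, s→e, s→t}.

6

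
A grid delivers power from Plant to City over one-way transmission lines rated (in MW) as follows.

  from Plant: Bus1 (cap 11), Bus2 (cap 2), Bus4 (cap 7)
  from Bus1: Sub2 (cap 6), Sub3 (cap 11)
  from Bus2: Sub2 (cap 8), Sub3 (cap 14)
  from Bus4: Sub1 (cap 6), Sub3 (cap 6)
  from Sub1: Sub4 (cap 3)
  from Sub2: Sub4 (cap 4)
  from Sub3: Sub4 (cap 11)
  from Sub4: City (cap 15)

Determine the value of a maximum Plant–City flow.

15

Augment Plant→Bus1→Sub2→Sub4→City: bottleneck 4, flow now 4.
Augment Plant→Bus1→Sub3→Sub4→City: bottleneck 7, flow now 11.
Augment Plant→Bus2→Sub3→Sub4→City: bottleneck 2, flow now 13.
Augment Plant→Bus4→Sub1→Sub4→City: bottleneck 2, flow now 15.
No augmenting path remains; maximum flow = 15.
In the residual graph, reachable from Plant: {Plant, Bus1, Bus2, Bus4, Sub1, Sub2, Sub3, Sub4}.
Min-cut edges: Sub4→City (15); capacity 15 = 15.
This cut is saturated, so no flow can exceed 15.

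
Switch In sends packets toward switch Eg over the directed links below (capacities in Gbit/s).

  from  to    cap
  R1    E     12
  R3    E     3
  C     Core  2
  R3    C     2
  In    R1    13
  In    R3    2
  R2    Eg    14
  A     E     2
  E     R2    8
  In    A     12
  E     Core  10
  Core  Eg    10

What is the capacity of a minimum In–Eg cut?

16

Augment In→R1→E→R2→Eg: bottleneck 8, flow now 8.
Augment In→R1→E→Core→Eg: bottleneck 4, flow now 12.
Augment In→R3→C→Core→Eg: bottleneck 2, flow now 14.
Augment In→A→E→Core→Eg: bottleneck 2, flow now 16.
No augmenting path remains; maximum flow = 16.
By max-flow min-cut, the minimum cut capacity equals the max flow.
In the residual graph, reachable from In: {In, R1, A}.
Min-cut edges: In→R3 (2), R1→E (12), A→E (2); capacity 2 + 12 + 2 = 16.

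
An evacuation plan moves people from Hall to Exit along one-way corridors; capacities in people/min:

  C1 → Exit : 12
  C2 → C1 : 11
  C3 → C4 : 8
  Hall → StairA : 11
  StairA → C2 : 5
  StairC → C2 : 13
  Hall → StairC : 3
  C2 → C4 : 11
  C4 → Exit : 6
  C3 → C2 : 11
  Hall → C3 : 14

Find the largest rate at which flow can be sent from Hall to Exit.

17

Augment Hall→C3→C4→Exit: bottleneck 6, flow now 6.
Augment Hall→StairC→C2→C1→Exit: bottleneck 3, flow now 9.
Augment Hall→StairA→C2→C1→Exit: bottleneck 5, flow now 14.
Augment Hall→C3→C2→C1→Exit: bottleneck 3, flow now 17.
No augmenting path remains; maximum flow = 17.
In the residual graph, reachable from Hall: {Hall, StairC, StairA, C3, C2, C4}.
Min-cut edges: C2→C1 (11), C4→Exit (6); capacity 11 + 6 = 17.
This cut is saturated, so no flow can exceed 17.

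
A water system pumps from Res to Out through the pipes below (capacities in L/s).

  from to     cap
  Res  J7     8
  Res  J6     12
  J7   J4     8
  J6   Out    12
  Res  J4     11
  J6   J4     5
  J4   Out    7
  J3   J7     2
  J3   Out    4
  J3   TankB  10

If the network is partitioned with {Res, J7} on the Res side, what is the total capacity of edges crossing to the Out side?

31

Edges leaving {Res, J7}: Res→J6 (12), Res→J4 (11), J7→J4 (8).
Cut capacity = 12 + 11 + 8 = 31.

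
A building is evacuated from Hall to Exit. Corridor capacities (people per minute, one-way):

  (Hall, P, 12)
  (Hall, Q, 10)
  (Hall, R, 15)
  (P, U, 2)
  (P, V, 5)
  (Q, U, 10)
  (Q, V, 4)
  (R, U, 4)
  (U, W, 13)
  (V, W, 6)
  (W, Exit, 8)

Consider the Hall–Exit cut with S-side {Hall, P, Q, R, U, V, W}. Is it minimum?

Given cut capacity: 8 = 8.
Augment Hall→P→U→W→Exit: bottleneck 2, flow now 2.
Augment Hall→P→V→W→Exit: bottleneck 5, flow now 7.
Augment Hall→Q→U→W→Exit: bottleneck 1, flow now 8.
No augmenting path remains; maximum flow = 8.
Cut capacity 8 equals the max flow, so it is a minimum cut.

Yes — it is a minimum cut (capacity 8).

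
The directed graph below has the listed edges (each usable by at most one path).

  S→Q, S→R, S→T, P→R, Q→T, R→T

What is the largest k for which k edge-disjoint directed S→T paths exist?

Assign every edge capacity 1; by Menger, the answer equals the max flow.
Path S→T (+1); total 1.
Path S→Q→T (+1); total 2.
Path S→R→T (+1); total 3.
No residual S→T path; max flow = 3.
Certifying cut of size 3: {S→Q, S→R, S→T}.

3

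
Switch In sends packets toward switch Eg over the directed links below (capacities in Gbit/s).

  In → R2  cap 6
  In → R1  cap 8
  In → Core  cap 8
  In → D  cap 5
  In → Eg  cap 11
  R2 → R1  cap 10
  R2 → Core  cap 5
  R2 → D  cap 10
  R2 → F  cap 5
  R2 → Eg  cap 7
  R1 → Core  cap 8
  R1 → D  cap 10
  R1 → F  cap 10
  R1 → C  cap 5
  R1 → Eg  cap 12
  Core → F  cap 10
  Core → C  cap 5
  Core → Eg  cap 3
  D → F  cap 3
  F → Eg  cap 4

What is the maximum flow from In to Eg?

Augment In→Eg: bottleneck 11, flow now 11.
Augment In→R2→Eg: bottleneck 6, flow now 17.
Augment In→R1→Eg: bottleneck 8, flow now 25.
Augment In→Core→Eg: bottleneck 3, flow now 28.
Augment In→Core→F→Eg: bottleneck 4, flow now 32.
No augmenting path remains; maximum flow = 32.
In the residual graph, reachable from In: {In, Core, D, F, C}.
Min-cut edges: In→R2 (6), In→R1 (8), In→Eg (11), Core→Eg (3), F→Eg (4); capacity 6 + 8 + 11 + 3 + 4 = 32.
This cut is saturated, so no flow can exceed 32.

32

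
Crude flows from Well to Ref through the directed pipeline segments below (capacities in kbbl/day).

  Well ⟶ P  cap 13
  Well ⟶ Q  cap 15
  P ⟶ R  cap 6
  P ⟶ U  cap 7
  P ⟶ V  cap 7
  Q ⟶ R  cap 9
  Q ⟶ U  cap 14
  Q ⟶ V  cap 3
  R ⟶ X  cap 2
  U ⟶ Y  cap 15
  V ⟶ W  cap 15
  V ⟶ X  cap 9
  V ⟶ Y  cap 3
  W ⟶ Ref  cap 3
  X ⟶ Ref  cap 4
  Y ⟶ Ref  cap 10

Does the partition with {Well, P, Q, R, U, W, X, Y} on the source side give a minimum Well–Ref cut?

No — its capacity is 27, but the minimum cut has capacity 17.

Given cut capacity: 7 + 3 + 3 + 4 + 10 = 27.
Augment Well→P→R→X→Ref: bottleneck 2, flow now 2.
Augment Well→P→U→Y→Ref: bottleneck 7, flow now 9.
Augment Well→P→V→W→Ref: bottleneck 3, flow now 12.
Augment Well→P→V→X→Ref: bottleneck 1, flow now 13.
Augment Well→Q→U→Y→Ref: bottleneck 3, flow now 16.
Augment Well→Q→V→X→Ref: bottleneck 1, flow now 17.
No augmenting path remains; maximum flow = 17.
In the residual graph, reachable from Well: {Well, P, Q, R, U, V, W, X, Y}.
Min-cut edges: W→Ref (3), X→Ref (4), Y→Ref (10); capacity 3 + 4 + 10 = 17.
Cut capacity 27 exceeds the max flow 17, so it is not minimum.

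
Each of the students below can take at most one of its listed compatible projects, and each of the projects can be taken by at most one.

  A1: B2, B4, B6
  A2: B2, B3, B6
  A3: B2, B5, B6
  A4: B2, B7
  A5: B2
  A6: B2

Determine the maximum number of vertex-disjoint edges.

Unit-capacity flow: source→left, listed edges, right→sink; max matching = max flow.
Augmenting path A1→B2 (+1); matched 1.
Augmenting path A2→B3 (+1); matched 2.
Augmenting path A3→B5 (+1); matched 3.
Augmenting path A4→B7 (+1); matched 4.
Augmenting path A5→B2→A1→B4 (+1); matched 5.
No augmenting path remains; maximum matching = 5.
König certificate: {A1, A2, A3, A4, B2} is a vertex cover of size 5 (every listed pair touches it), so no matching can be larger.

5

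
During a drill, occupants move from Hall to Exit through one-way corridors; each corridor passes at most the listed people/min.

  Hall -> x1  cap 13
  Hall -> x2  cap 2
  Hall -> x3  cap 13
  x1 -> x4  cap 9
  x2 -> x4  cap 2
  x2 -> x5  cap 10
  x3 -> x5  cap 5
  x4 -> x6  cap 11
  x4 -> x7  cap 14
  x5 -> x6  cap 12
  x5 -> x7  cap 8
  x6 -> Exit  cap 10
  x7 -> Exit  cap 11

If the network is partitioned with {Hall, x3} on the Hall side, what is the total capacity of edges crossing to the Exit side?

Edges leaving {Hall, x3}: Hall→x1 (13), Hall→x2 (2), x3→x5 (5).
Cut capacity = 13 + 2 + 5 = 20.

20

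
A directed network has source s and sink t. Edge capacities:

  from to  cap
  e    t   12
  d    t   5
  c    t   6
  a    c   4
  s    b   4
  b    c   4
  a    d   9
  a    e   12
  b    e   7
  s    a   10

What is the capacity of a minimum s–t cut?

14

Augment s→a→c→t: bottleneck 4, flow now 4.
Augment s→a→d→t: bottleneck 5, flow now 9.
Augment s→a→e→t: bottleneck 1, flow now 10.
Augment s→b→c→t: bottleneck 2, flow now 12.
Augment s→b→e→t: bottleneck 2, flow now 14.
No augmenting path remains; maximum flow = 14.
By max-flow min-cut, the minimum cut capacity equals the max flow.
In the residual graph, reachable from s: {s}.
Min-cut edges: s→a (10), s→b (4); capacity 10 + 4 = 14.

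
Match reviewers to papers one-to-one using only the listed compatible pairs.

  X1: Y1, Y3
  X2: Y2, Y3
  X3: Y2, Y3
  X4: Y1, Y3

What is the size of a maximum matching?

3

Unit-capacity flow: source→left, listed edges, right→sink; max matching = max flow.
Augmenting path X1→Y1 (+1); matched 1.
Augmenting path X2→Y2 (+1); matched 2.
Augmenting path X3→Y3 (+1); matched 3.
No augmenting path remains; maximum matching = 3.
König certificate: {Y1, Y2, Y3} is a vertex cover of size 3 (every listed pair touches it), so no matching can be larger.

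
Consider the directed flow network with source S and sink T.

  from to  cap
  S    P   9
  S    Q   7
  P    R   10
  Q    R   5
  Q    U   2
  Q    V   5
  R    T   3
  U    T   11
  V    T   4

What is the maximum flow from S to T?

Augment S→P→R→T: bottleneck 3, flow now 3.
Augment S→Q→U→T: bottleneck 2, flow now 5.
Augment S→Q→V→T: bottleneck 4, flow now 9.
No augmenting path remains; maximum flow = 9.
In the residual graph, reachable from S: {S, P, Q, R, V}.
Min-cut edges: Q→U (2), R→T (3), V→T (4); capacity 2 + 3 + 4 = 9.
This cut is saturated, so no flow can exceed 9.

9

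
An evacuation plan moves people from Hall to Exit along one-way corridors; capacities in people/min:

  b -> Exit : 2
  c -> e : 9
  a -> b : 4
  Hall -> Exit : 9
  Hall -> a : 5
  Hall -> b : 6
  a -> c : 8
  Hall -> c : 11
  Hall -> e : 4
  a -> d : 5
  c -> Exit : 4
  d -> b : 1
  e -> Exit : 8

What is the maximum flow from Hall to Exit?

Augment Hall→Exit: bottleneck 9, flow now 9.
Augment Hall→b→Exit: bottleneck 2, flow now 11.
Augment Hall→c→Exit: bottleneck 4, flow now 15.
Augment Hall→e→Exit: bottleneck 4, flow now 19.
Augment Hall→c→e→Exit: bottleneck 4, flow now 23.
No augmenting path remains; maximum flow = 23.
In the residual graph, reachable from Hall: {Hall, a, b, c, d, e}.
Min-cut edges: Hall→Exit (9), b→Exit (2), c→Exit (4), e→Exit (8); capacity 9 + 2 + 4 + 8 = 23.
This cut is saturated, so no flow can exceed 23.

23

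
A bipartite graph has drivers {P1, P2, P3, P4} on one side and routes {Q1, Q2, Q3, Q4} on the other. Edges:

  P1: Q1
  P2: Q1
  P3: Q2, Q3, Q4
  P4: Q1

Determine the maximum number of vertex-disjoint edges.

Unit-capacity flow: source→left, listed edges, right→sink; max matching = max flow.
Augmenting path P1→Q1 (+1); matched 1.
Augmenting path P3→Q2 (+1); matched 2.
No augmenting path remains; maximum matching = 2.
König certificate: {P3, Q1} is a vertex cover of size 2 (every listed pair touches it), so no matching can be larger.

2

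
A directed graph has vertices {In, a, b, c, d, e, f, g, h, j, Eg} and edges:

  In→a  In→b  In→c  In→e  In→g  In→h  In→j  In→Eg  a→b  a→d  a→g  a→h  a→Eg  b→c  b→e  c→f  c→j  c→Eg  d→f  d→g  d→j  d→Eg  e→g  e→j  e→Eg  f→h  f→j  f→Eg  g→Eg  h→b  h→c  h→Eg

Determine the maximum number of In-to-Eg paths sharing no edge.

Assign every edge capacity 1; by Menger, the answer equals the max flow.
Path In→Eg (+1); total 1.
Path In→a→Eg (+1); total 2.
Path In→c→Eg (+1); total 3.
Path In→e→Eg (+1); total 4.
Path In→g→Eg (+1); total 5.
Path In→h→Eg (+1); total 6.
Path In→b→c→f→Eg (+1); total 7.
No residual In→Eg path; max flow = 7.
Certifying cut of size 7: {In→Eg, In→a, In→b, In→c, In→e, In→g, In→h}.

7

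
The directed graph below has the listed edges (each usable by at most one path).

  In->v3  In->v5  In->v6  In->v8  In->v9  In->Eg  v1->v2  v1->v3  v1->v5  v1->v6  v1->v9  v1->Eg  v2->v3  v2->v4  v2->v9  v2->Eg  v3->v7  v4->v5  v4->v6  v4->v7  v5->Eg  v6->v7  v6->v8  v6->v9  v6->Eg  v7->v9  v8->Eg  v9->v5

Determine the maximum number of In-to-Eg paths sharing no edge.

Assign every edge capacity 1; by Menger, the answer equals the max flow.
Path In→Eg (+1); total 1.
Path In→v5→Eg (+1); total 2.
Path In→v6→Eg (+1); total 3.
Path In→v8→Eg (+1); total 4.
No residual In→Eg path; max flow = 4.
Certifying cut of size 4: {In→Eg, In→v6, In→v8, v5→Eg}.

4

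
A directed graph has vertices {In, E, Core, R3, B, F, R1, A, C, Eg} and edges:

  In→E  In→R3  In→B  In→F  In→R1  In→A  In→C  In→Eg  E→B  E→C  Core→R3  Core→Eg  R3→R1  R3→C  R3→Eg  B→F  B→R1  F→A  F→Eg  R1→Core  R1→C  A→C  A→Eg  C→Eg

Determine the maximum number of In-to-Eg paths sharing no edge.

Assign every edge capacity 1; by Menger, the answer equals the max flow.
Path In→Eg (+1); total 1.
Path In→R3→Eg (+1); total 2.
Path In→F→Eg (+1); total 3.
Path In→A→Eg (+1); total 4.
Path In→C→Eg (+1); total 5.
Path In→R1→Core→Eg (+1); total 6.
No residual In→Eg path; max flow = 6.
Certifying cut of size 6: {A→Eg, C→Eg, F→Eg, In→Eg, In→R3, R1→Core}.

6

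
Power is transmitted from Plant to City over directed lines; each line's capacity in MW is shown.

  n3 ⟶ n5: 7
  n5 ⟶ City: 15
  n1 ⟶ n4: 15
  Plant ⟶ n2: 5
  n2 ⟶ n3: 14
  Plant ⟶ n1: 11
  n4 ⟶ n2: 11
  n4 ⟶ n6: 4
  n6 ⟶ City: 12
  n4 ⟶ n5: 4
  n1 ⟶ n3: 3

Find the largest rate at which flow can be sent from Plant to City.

Augment Plant→n1→n3→n5→City: bottleneck 3, flow now 3.
Augment Plant→n1→n4→n5→City: bottleneck 4, flow now 7.
Augment Plant→n1→n4→n6→City: bottleneck 4, flow now 11.
Augment Plant→n2→n3→n5→City: bottleneck 4, flow now 15.
No augmenting path remains; maximum flow = 15.
In the residual graph, reachable from Plant: {Plant, n1, n2, n3, n4}.
Min-cut edges: n3→n5 (7), n4→n5 (4), n4→n6 (4); capacity 7 + 4 + 4 = 15.
This cut is saturated, so no flow can exceed 15.

15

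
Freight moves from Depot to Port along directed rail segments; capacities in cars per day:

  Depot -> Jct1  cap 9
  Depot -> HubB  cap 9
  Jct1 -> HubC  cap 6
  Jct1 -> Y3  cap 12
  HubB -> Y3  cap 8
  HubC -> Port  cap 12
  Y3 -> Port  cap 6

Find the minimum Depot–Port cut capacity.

Augment Depot→Jct1→HubC→Port: bottleneck 6, flow now 6.
Augment Depot→Jct1→Y3→Port: bottleneck 3, flow now 9.
Augment Depot→HubB→Y3→Port: bottleneck 3, flow now 12.
No augmenting path remains; maximum flow = 12.
By max-flow min-cut, the minimum cut capacity equals the max flow.
In the residual graph, reachable from Depot: {Depot, Jct1, HubB, Y3}.
Min-cut edges: Jct1→HubC (6), Y3→Port (6); capacity 6 + 6 = 12.

12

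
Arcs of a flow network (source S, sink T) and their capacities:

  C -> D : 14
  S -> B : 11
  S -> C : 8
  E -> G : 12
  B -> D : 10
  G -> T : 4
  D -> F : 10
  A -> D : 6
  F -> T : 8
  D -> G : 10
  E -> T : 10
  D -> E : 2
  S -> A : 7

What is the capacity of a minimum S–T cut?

14

Augment S→A→D→E→T: bottleneck 2, flow now 2.
Augment S→A→D→F→T: bottleneck 4, flow now 6.
Augment S→B→D→F→T: bottleneck 4, flow now 10.
Augment S→B→D→G→T: bottleneck 4, flow now 14.
No augmenting path remains; maximum flow = 14.
By max-flow min-cut, the minimum cut capacity equals the max flow.
In the residual graph, reachable from S: {S, A, B, C, D, F, G}.
Min-cut edges: D→E (2), F→T (8), G→T (4); capacity 2 + 8 + 4 = 14.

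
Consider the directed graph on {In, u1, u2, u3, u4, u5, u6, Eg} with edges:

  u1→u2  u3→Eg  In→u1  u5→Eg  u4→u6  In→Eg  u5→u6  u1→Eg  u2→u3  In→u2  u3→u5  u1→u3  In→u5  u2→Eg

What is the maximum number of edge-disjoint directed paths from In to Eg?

4

Assign every edge capacity 1; by Menger, the answer equals the max flow.
Path In→Eg (+1); total 1.
Path In→u1→Eg (+1); total 2.
Path In→u2→Eg (+1); total 3.
Path In→u5→Eg (+1); total 4.
No residual In→Eg path; max flow = 4.
Certifying cut of size 4: {In→Eg, In→u1, In→u2, In→u5}.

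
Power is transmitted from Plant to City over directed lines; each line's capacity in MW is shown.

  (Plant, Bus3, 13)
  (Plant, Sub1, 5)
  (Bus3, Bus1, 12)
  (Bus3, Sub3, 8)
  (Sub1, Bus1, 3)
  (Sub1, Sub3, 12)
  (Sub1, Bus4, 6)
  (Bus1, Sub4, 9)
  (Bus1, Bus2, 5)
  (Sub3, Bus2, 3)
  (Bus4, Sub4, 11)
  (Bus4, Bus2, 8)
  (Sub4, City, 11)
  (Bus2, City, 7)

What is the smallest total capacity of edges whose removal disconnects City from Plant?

Augment Plant→Bus3→Bus1→Sub4→City: bottleneck 9, flow now 9.
Augment Plant→Bus3→Bus1→Bus2→City: bottleneck 3, flow now 12.
Augment Plant→Bus3→Sub3→Bus2→City: bottleneck 1, flow now 13.
Augment Plant→Sub1→Bus1→Bus2→City: bottleneck 2, flow now 15.
Augment Plant→Sub1→Sub3→Bus2→City: bottleneck 1, flow now 16.
Augment Plant→Sub1→Bus4→Sub4→City: bottleneck 2, flow now 18.
No augmenting path remains; maximum flow = 18.
By max-flow min-cut, the minimum cut capacity equals the max flow.
In the residual graph, reachable from Plant: {Plant}.
Min-cut edges: Plant→Bus3 (13), Plant→Sub1 (5); capacity 13 + 5 = 18.

18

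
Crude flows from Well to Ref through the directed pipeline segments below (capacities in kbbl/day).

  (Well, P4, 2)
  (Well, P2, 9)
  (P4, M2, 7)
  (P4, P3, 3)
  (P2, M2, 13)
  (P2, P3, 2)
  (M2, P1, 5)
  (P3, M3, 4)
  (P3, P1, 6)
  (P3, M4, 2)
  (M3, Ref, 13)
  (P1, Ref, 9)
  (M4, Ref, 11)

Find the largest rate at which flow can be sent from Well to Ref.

9

Augment Well→P4→M2→P1→Ref: bottleneck 2, flow now 2.
Augment Well→P2→M2→P1→Ref: bottleneck 3, flow now 5.
Augment Well→P2→P3→M3→Ref: bottleneck 2, flow now 7.
Augment Well→P2→M2→P4→P3→M3→Ref: bottleneck 2, flow now 9. (uses reverse residual edge)
No augmenting path remains; maximum flow = 9.
In the residual graph, reachable from Well: {Well, P2, M2}.
Min-cut edges: Well→P4 (2), P2→P3 (2), M2→P1 (5); capacity 2 + 2 + 5 = 9.
This cut is saturated, so no flow can exceed 9.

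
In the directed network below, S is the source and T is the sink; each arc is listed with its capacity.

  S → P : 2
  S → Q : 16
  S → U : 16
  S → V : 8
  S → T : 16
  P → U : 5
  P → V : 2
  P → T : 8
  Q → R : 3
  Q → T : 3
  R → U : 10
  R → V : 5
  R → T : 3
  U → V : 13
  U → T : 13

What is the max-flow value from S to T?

37

Augment S→T: bottleneck 16, flow now 16.
Augment S→P→T: bottleneck 2, flow now 18.
Augment S→Q→T: bottleneck 3, flow now 21.
Augment S→U→T: bottleneck 13, flow now 34.
Augment S→Q→R→T: bottleneck 3, flow now 37.
No augmenting path remains; maximum flow = 37.
In the residual graph, reachable from S: {S, Q, U, V}.
Min-cut edges: S→P (2), S→T (16), Q→R (3), Q→T (3), U→T (13); capacity 2 + 16 + 3 + 3 + 13 = 37.
This cut is saturated, so no flow can exceed 37.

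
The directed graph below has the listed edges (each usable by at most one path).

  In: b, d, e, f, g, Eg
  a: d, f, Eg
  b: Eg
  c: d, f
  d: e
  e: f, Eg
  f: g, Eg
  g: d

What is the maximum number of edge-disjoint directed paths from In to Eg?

Assign every edge capacity 1; by Menger, the answer equals the max flow.
Path In→Eg (+1); total 1.
Path In→b→Eg (+1); total 2.
Path In→e→Eg (+1); total 3.
Path In→f→Eg (+1); total 4.
No residual In→Eg path; max flow = 4.
Certifying cut of size 4: {In→Eg, In→b, e→Eg, f→Eg}.

4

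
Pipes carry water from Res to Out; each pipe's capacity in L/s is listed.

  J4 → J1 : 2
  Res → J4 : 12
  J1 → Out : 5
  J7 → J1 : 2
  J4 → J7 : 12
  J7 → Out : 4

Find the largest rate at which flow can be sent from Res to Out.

8

Augment Res→J4→J7→Out: bottleneck 4, flow now 4.
Augment Res→J4→J1→Out: bottleneck 2, flow now 6.
Augment Res→J4→J7→J1→Out: bottleneck 2, flow now 8.
No augmenting path remains; maximum flow = 8.
In the residual graph, reachable from Res: {Res, J4, J7}.
Min-cut edges: J4→J1 (2), J7→J1 (2), J7→Out (4); capacity 2 + 2 + 4 = 8.
This cut is saturated, so no flow can exceed 8.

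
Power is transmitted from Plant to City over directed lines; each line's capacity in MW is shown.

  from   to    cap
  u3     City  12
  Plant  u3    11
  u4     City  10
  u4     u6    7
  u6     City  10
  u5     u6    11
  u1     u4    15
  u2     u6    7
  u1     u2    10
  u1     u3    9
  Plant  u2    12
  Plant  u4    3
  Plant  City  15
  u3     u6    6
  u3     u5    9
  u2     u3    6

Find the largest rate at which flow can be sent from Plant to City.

Augment Plant→City: bottleneck 15, flow now 15.
Augment Plant→u3→City: bottleneck 11, flow now 26.
Augment Plant→u4→City: bottleneck 3, flow now 29.
Augment Plant→u2→u3→City: bottleneck 1, flow now 30.
Augment Plant→u2→u6→City: bottleneck 7, flow now 37.
Augment Plant→u2→u3→u6→City: bottleneck 3, flow now 40.
No augmenting path remains; maximum flow = 40.
In the residual graph, reachable from Plant: {Plant, u2, u3, u5, u6}.
Min-cut edges: Plant→u4 (3), Plant→City (15), u3→City (12), u6→City (10); capacity 3 + 15 + 12 + 10 = 40.
This cut is saturated, so no flow can exceed 40.

40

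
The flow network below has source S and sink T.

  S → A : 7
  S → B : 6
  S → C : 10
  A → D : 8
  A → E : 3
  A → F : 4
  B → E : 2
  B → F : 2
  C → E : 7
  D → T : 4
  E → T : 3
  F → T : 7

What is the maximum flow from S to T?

12

Augment S→A→D→T: bottleneck 4, flow now 4.
Augment S→A→E→T: bottleneck 3, flow now 7.
Augment S→B→F→T: bottleneck 2, flow now 9.
Augment S→B→E→A→F→T: bottleneck 2, flow now 11. (uses reverse residual edge)
Augment S→C→E→A→F→T: bottleneck 1, flow now 12. (uses reverse residual edge)
No augmenting path remains; maximum flow = 12.
In the residual graph, reachable from S: {S, B, C, E}.
Min-cut edges: S→A (7), B→F (2), E→T (3); capacity 7 + 2 + 3 = 12.
This cut is saturated, so no flow can exceed 12.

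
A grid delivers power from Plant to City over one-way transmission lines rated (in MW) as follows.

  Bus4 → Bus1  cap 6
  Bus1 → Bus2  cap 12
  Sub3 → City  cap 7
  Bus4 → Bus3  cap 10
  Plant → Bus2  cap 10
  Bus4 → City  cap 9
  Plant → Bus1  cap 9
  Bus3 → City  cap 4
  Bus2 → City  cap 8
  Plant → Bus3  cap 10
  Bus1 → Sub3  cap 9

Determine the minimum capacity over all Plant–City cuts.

Augment Plant→Bus3→City: bottleneck 4, flow now 4.
Augment Plant→Bus2→City: bottleneck 8, flow now 12.
Augment Plant→Bus1→Sub3→City: bottleneck 7, flow now 19.
No augmenting path remains; maximum flow = 19.
By max-flow min-cut, the minimum cut capacity equals the max flow.
In the residual graph, reachable from Plant: {Plant, Bus1, Sub3, Bus3, Bus2}.
Min-cut edges: Sub3→City (7), Bus3→City (4), Bus2→City (8); capacity 7 + 4 + 8 = 19.

19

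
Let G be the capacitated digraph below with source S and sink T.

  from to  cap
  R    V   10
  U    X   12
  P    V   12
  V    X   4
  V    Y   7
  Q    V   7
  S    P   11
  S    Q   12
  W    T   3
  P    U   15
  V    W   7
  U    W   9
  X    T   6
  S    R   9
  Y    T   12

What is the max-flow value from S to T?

Augment S→P→U→W→T: bottleneck 3, flow now 3.
Augment S→P→U→X→T: bottleneck 6, flow now 9.
Augment S→P→V→Y→T: bottleneck 2, flow now 11.
Augment S→Q→V→Y→T: bottleneck 5, flow now 16.
No augmenting path remains; maximum flow = 16.
In the residual graph, reachable from S: {S, P, Q, R, U, V, W, X}.
Min-cut edges: V→Y (7), W→T (3), X→T (6); capacity 7 + 3 + 6 = 16.
This cut is saturated, so no flow can exceed 16.

16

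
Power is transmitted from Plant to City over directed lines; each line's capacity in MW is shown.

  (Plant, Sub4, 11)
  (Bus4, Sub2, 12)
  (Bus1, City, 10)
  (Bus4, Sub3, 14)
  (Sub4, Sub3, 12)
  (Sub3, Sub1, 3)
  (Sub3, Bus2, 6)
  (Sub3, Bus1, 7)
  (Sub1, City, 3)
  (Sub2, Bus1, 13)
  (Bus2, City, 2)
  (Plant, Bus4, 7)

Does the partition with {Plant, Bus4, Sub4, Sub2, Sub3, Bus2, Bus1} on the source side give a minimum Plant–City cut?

Given cut capacity: 3 + 2 + 10 = 15.
Augment Plant→Bus4→Sub2→Bus1→City: bottleneck 7, flow now 7.
Augment Plant→Sub4→Sub3→Bus2→City: bottleneck 2, flow now 9.
Augment Plant→Sub4→Sub3→Bus1→City: bottleneck 3, flow now 12.
Augment Plant→Sub4→Sub3→Sub1→City: bottleneck 3, flow now 15.
No augmenting path remains; maximum flow = 15.
Cut capacity 15 equals the max flow, so it is a minimum cut.

Yes — it is a minimum cut (capacity 15).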